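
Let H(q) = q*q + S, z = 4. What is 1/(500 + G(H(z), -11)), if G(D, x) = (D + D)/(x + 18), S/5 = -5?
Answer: 7/3482 ≈ 0.0020103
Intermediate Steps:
S = -25 (S = 5*(-5) = -25)
H(q) = -25 + q**2 (H(q) = q*q - 25 = q**2 - 25 = -25 + q**2)
G(D, x) = 2*D/(18 + x) (G(D, x) = (2*D)/(18 + x) = 2*D/(18 + x))
1/(500 + G(H(z), -11)) = 1/(500 + 2*(-25 + 4**2)/(18 - 11)) = 1/(500 + 2*(-25 + 16)/7) = 1/(500 + 2*(-9)*(1/7)) = 1/(500 - 18/7) = 1/(3482/7) = 7/3482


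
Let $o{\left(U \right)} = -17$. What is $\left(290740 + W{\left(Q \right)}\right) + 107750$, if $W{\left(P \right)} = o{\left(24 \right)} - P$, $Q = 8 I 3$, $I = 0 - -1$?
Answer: $398449$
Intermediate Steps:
$I = 1$ ($I = 0 + 1 = 1$)
$Q = 24$ ($Q = 8 \cdot 1 \cdot 3 = 8 \cdot 3 = 24$)
$W{\left(P \right)} = -17 - P$
$\left(290740 + W{\left(Q \right)}\right) + 107750 = \left(290740 - 41\right) + 107750 = 290699 + 107750 = 398449$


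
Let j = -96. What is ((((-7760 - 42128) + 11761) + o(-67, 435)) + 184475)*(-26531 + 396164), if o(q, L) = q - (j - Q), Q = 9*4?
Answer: 54119076429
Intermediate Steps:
Q = 36
o(q, L) = 132 + q (o(q, L) = q - (-96 - 1*36) = q - (-96 - 36) = q - 1*(-132) = q + 132 = 132 + q)
((((-7760 - 42128) + 11761) + o(-67, 435)) + 184475)*(-26531 + 396164) = ((((-7760 - 42128) + 11761) + (132 - 67)) + 184475)*(-26531 + 396164) = (((-49888 + 11761) + 65) + 184475)*369633 = ((-38127 + 65) + 184475)*369633 = (-38062 + 184475)*369633 = 146413*369633 = 54119076429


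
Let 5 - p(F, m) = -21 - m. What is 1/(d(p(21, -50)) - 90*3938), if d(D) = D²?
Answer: -1/353844 ≈ -2.8261e-6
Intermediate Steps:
p(F, m) = 26 + m (p(F, m) = 5 - (-21 - m) = 5 + (21 + m) = 26 + m)
1/(d(p(21, -50)) - 90*3938) = 1/((26 - 50)² - 90*3938) = 1/((-24)² - 354420) = 1/(576 - 354420) = 1/(-353844) = -1/353844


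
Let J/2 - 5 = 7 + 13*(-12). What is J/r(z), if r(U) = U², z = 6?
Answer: -8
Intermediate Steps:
J = -288 (J = 10 + 2*(7 + 13*(-12)) = 10 + 2*(7 - 156) = 10 + 2*(-149) = 10 - 298 = -288)
J/r(z) = -288/(6²) = -288/36 = -288*1/36 = -8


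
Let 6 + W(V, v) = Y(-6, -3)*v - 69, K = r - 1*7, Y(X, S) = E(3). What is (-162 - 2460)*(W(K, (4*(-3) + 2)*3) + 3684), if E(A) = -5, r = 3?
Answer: -9856098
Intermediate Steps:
Y(X, S) = -5
K = -4 (K = 3 - 1*7 = 3 - 7 = -4)
W(V, v) = -75 - 5*v (W(V, v) = -6 + (-5*v - 69) = -6 + (-69 - 5*v) = -75 - 5*v)
(-162 - 2460)*(W(K, (4*(-3) + 2)*3) + 3684) = (-162 - 2460)*((-75 - 5*(4*(-3) + 2)*3) + 3684) = -2622*((-75 - 5*(-12 + 2)*3) + 3684) = -2622*((-75 - (-50)*3) + 3684) = -2622*((-75 - 5*(-30)) + 3684) = -2622*((-75 + 150) + 3684) = -2622*(75 + 3684) = -2622*3759 = -9856098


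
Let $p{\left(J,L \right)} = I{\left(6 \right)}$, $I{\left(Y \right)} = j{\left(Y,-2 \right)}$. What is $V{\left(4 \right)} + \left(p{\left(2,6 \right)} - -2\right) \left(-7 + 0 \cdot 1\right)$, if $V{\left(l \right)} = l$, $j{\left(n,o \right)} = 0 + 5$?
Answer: $-45$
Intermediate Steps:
$j{\left(n,o \right)} = 5$
$I{\left(Y \right)} = 5$
$p{\left(J,L \right)} = 5$
$V{\left(4 \right)} + \left(p{\left(2,6 \right)} - -2\right) \left(-7 + 0 \cdot 1\right) = 4 + \left(5 - -2\right) \left(-7 + 0 \cdot 1\right) = 4 + \left(5 + 2\right) \left(-7 + 0\right) = 4 + 7 \left(-7\right) = 4 - 49 = -45$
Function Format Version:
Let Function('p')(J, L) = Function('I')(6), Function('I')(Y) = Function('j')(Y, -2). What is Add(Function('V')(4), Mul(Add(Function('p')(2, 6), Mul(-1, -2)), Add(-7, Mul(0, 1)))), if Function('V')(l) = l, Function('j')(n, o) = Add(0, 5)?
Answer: -45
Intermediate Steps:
Function('j')(n, o) = 5
Function('I')(Y) = 5
Function('p')(J, L) = 5
Add(Function('V')(4), Mul(Add(Function('p')(2, 6), Mul(-1, -2)), Add(-7, Mul(0, 1)))) = Add(4, Mul(Add(5, Mul(-1, -2)), Add(-7, Mul(0, 1)))) = Add(4, Mul(Add(5, 2), Add(-7, 0))) = Add(4, Mul(7, -7)) = Add(4, -49) = -45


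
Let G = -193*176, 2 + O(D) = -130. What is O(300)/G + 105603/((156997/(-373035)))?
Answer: -30411870390069/121201684 ≈ -2.5092e+5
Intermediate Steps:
O(D) = -132 (O(D) = -2 - 130 = -132)
G = -33968
O(300)/G + 105603/((156997/(-373035))) = -132/(-33968) + 105603/((156997/(-373035))) = -132*(-1/33968) + 105603/((156997*(-1/373035))) = 3/772 + 105603/(-156997/373035) = 3/772 + 105603*(-373035/156997) = 3/772 - 39393615105/156997 = -30411870390069/121201684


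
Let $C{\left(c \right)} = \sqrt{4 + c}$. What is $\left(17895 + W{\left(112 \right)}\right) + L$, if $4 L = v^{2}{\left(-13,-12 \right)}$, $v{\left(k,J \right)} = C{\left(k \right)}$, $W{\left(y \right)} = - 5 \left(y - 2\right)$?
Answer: $\frac{69371}{4} \approx 17343.0$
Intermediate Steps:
$W{\left(y \right)} = 10 - 5 y$ ($W{\left(y \right)} = - 5 \left(-2 + y\right) = 10 - 5 y$)
$v{\left(k,J \right)} = \sqrt{4 + k}$
$L = - \frac{9}{4}$ ($L = \frac{\left(\sqrt{4 - 13}\right)^{2}}{4} = \frac{\left(\sqrt{-9}\right)^{2}}{4} = \frac{\left(3 i\right)^{2}}{4} = \frac{1}{4} \left(-9\right) = - \frac{9}{4} \approx -2.25$)
$\left(17895 + W{\left(112 \right)}\right) + L = \left(17895 + \left(10 - 560\right)\right) - \frac{9}{4} = \left(17895 - 550\right) - \frac{9}{4} = 17345 - \frac{9}{4} = \frac{69371}{4}$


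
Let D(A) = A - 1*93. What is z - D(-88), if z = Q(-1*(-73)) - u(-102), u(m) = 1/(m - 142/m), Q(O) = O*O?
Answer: 28271861/5131 ≈ 5510.0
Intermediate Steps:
Q(O) = O²
D(A) = -93 + A (D(A) = A - 93 = -93 + A)
z = 27343150/5131 (z = (-1*(-73))² - (-102)/(-142 + (-102)²) = 73² - (-102)/(-142 + 10404) = 5329 - (-102)/10262 = 5329 - 1*(-51/5131) = 5329 + 51/5131 = 27343150/5131 ≈ 5329.0)
z - D(-88) = 27343150/5131 - (-93 - 88) = 27343150/5131 - 1*(-181) = 27343150/5131 + 181 = 28271861/5131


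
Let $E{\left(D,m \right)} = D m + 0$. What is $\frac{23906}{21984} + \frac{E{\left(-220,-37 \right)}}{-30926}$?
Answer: $\frac{140091799}{169969296} \approx 0.82422$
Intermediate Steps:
$E{\left(D,m \right)} = D m$
$\frac{23906}{21984} + \frac{E{\left(-220,-37 \right)}}{-30926} = \frac{23906}{21984} + \frac{\left(-220\right) \left(-37\right)}{-30926} = 23906 \cdot \frac{1}{21984} + 8140 \left(- \frac{1}{30926}\right) = \frac{11953}{10992} - \frac{4070}{15463} = \frac{140091799}{169969296}$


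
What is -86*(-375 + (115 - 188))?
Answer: 38528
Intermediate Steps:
-86*(-375 + (115 - 188)) = -86*(-375 - 73) = -86*(-448) = 38528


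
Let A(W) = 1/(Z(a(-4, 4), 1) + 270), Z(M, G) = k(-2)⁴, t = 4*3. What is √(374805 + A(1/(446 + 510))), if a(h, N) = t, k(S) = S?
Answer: √30657550066/286 ≈ 612.21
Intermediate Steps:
t = 12
a(h, N) = 12
Z(M, G) = 16 (Z(M, G) = (-2)⁴ = 16)
A(W) = 1/286 (A(W) = 1/(16 + 270) = 1/286)
√(374805 + A(1/(446 + 510))) = √(374805 + 1/286) = √(107194231/286) = √30657550066/286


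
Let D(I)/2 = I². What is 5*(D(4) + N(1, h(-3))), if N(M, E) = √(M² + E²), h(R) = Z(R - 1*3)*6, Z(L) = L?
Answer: 160 + 5*√1297 ≈ 340.07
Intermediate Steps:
h(R) = -18 + 6*R (h(R) = (R - 1*3)*6 = (R - 3)*6 = (-3 + R)*6 = -18 + 6*R)
D(I) = 2*I²
N(M, E) = √(E² + M²)
5*(D(4) + N(1, h(-3))) = 5*(2*4² + √((-18 + 6*(-3))² + 1²)) = 5*(2*16 + √((-18 - 18)² + 1)) = 5*(32 + √((-36)² + 1)) = 5*(32 + √(1296 + 1)) = 5*(32 + √1297) = 160 + 5*√1297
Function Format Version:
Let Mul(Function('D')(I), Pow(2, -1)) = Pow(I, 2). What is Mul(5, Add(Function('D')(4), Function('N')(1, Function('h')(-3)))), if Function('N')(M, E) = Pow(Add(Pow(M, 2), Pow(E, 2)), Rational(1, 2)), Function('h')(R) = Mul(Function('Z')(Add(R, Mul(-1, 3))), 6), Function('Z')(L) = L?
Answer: Add(160, Mul(5, Pow(1297, Rational(1, 2)))) ≈ 340.07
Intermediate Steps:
Function('h')(R) = Add(-18, Mul(6, R)) (Function('h')(R) = Mul(Add(R, Mul(-1, 3)), 6) = Mul(Add(R, -3), 6) = Mul(Add(-3, R), 6) = Add(-18, Mul(6, R)))
Function('D')(I) = Mul(2, Pow(I, 2))
Function('N')(M, E) = Pow(Add(Pow(E, 2), Pow(M, 2)), Rational(1, 2))
Mul(5, Add(Function('D')(4), Function('N')(1, Function('h')(-3)))) = Mul(5, Add(Mul(2, Pow(4, 2)), Pow(Add(Pow(Add(-18, Mul(6, -3)), 2), Pow(1, 2)), Rational(1, 2)))) = Mul(5, Add(Mul(2, 16), Pow(Add(Pow(Add(-18, -18), 2), 1), Rational(1, 2)))) = Mul(5, Add(32, Pow(Add(Pow(-36, 2), 1), Rational(1, 2)))) = Mul(5, Add(32, Pow(Add(1296, 1), Rational(1, 2)))) = Mul(5, Add(32, Pow(1297, Rational(1, 2)))) = Add(160, Mul(5, Pow(1297, Rational(1, 2))))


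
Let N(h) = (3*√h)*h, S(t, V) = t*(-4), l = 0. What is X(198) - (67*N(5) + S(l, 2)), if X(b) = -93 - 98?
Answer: -191 - 1005*√5 ≈ -2438.3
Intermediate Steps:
X(b) = -191
S(t, V) = -4*t
N(h) = 3*h^(3/2)
X(198) - (67*N(5) + S(l, 2)) = -191 - (67*(3*5^(3/2)) - 4*0) = -191 - (67*(3*(5*√5)) + 0) = -191 - (67*(15*√5) + 0) = -191 - (1005*√5 + 0) = -191 - 1005*√5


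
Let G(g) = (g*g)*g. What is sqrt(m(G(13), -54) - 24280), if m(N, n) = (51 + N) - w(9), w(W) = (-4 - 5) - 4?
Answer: I*sqrt(22019) ≈ 148.39*I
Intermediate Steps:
w(W) = -13 (w(W) = -9 - 4 = -13)
G(g) = g**3 (G(g) = g**2*g = g**3)
m(N, n) = 64 + N (m(N, n) = (51 + N) - 1*(-13) = (51 + N) + 13 = 64 + N)
sqrt(m(G(13), -54) - 24280) = sqrt((64 + 13**3) - 24280) = sqrt((64 + 2197) - 24280) = sqrt(2261 - 24280) = sqrt(-22019) = I*sqrt(22019)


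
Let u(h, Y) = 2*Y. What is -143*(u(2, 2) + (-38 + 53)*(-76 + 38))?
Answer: 80938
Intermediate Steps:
-143*(u(2, 2) + (-38 + 53)*(-76 + 38)) = -143*(2*2 + (-38 + 53)*(-76 + 38)) = -143*(4 + 15*(-38)) = -143*(4 - 570) = -143*(-566) = 80938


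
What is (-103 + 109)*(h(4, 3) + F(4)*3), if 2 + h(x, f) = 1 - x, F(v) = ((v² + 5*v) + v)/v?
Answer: 150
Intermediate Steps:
F(v) = (v² + 6*v)/v
h(x, f) = -1 - x (h(x, f) = -2 + (1 - x) = -1 - x)
(-103 + 109)*(h(4, 3) + F(4)*3) = (-103 + 109)*((-1 - 1*4) + (6 + 4)*3) = 6*((-1 - 4) + 10*3) = 6*(-5 + 30) = 6*25 = 150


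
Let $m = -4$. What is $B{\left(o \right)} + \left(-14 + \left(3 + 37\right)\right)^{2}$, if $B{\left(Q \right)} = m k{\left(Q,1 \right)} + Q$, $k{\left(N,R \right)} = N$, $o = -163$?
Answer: $1165$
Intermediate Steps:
$B{\left(Q \right)} = - 3 Q$ ($B{\left(Q \right)} = - 4 Q + Q = - 3 Q$)
$B{\left(o \right)} + \left(-14 + \left(3 + 37\right)\right)^{2} = \left(-3\right) \left(-163\right) + \left(-14 + \left(3 + 37\right)\right)^{2} = 489 + \left(-14 + 40\right)^{2} = 489 + 26^{2} = 489 + 676 = 1165$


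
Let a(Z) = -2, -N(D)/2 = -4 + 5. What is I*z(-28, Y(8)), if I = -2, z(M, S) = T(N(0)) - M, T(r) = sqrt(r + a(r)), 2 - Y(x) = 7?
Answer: -56 - 4*I ≈ -56.0 - 4.0*I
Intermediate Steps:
Y(x) = -5 (Y(x) = 2 - 1*7 = 2 - 7 = -5)
N(D) = -2 (N(D) = -2*(-4 + 5) = -2*1 = -2)
T(r) = sqrt(-2 + r) (T(r) = sqrt(r - 2) = sqrt(-2 + r))
z(M, S) = -M + 2*I (z(M, S) = sqrt(-2 - 2) - M = sqrt(-4) - M = 2*I - M = -M + 2*I)
I*z(-28, Y(8)) = -2*(-1*(-28) + 2*I) = -2*(28 + 2*I) = -56 - 4*I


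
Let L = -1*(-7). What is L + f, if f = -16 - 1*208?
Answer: -217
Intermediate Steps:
f = -224 (f = -16 - 208 = -224)
L = 7
L + f = 7 - 224 = -217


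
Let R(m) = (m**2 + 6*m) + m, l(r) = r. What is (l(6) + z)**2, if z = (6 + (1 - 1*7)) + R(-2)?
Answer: 16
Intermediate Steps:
R(m) = m**2 + 7*m
z = -10 (z = (6 + (1 - 1*7)) - 2*(7 - 2) = (6 + (1 - 7)) - 2*5 = (6 - 6) - 10 = 0 - 10 = -10)
(l(6) + z)**2 = (6 - 10)**2 = (-4)**2 = 16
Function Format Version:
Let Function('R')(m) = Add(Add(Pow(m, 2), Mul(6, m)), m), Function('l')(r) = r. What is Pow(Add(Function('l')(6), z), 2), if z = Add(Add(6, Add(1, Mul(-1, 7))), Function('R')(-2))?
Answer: 16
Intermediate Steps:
Function('R')(m) = Add(Pow(m, 2), Mul(7, m))
z = -10 (z = Add(Add(6, Add(1, Mul(-1, 7))), Mul(-2, Add(7, -2))) = Add(Add(6, Add(1, -7)), Mul(-2, 5)) = Add(Add(6, -6), -10) = Add(0, -10) = -10)
Pow(Add(Function('l')(6), z), 2) = Pow(Add(6, -10), 2) = Pow(-4, 2) = 16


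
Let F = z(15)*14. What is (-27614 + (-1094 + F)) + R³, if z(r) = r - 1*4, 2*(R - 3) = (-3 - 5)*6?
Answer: -37815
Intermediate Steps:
R = -21 (R = 3 + ((-3 - 5)*6)/2 = 3 + (-8*6)/2 = 3 + (½)*(-48) = 3 - 24 = -21)
z(r) = -4 + r (z(r) = r - 4 = -4 + r)
F = 154 (F = (-4 + 15)*14 = 11*14 = 154)
(-27614 + (-1094 + F)) + R³ = (-27614 + (-1094 + 154)) + (-21)³ = (-27614 - 940) - 9261 = -28554 - 9261 = -37815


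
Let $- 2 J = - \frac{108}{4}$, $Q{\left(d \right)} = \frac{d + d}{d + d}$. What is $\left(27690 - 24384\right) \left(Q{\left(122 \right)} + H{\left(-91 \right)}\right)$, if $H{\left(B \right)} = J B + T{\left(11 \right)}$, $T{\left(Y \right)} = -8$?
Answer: $-4084563$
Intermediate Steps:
$Q{\left(d \right)} = 1$ ($Q{\left(d \right)} = \frac{2 d}{2 d} = 2 d \frac{1}{2 d} = 1$)
$J = \frac{27}{2}$ ($J = - \frac{\left(-108\right) \frac{1}{4}}{2} = \left(- \frac{1}{2}\right) \left(-27\right) = \frac{27}{2} \approx 13.5$)
$H{\left(B \right)} = -8 + \frac{27 B}{2}$ ($H{\left(B \right)} = \frac{27 B}{2} - 8 = -8 + \frac{27 B}{2}$)
$\left(27690 - 24384\right) \left(Q{\left(122 \right)} + H{\left(-91 \right)}\right) = \left(27690 - 24384\right) \left(1 + \left(-8 + \frac{27}{2} \left(-91\right)\right)\right) = 3306 \left(1 - \frac{2473}{2}\right) = 3306 \left(- \frac{2471}{2}\right) = -4084563$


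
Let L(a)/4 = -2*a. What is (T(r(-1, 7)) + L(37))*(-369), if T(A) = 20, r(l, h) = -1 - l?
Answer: 101844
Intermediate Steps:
L(a) = -8*a (L(a) = 4*(-2*a) = -8*a)
(T(r(-1, 7)) + L(37))*(-369) = (20 - 8*37)*(-369) = (20 - 296)*(-369) = -276*(-369) = 101844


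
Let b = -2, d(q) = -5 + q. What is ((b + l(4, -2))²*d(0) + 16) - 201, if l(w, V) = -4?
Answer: -365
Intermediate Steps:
((b + l(4, -2))²*d(0) + 16) - 201 = ((-2 - 4)²*(-5 + 0) + 16) - 201 = ((-6)²*(-5) + 16) - 201 = (36*(-5) + 16) - 201 = (-180 + 16) - 201 = -164 - 201 = -365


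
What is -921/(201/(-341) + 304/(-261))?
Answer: 81969921/156125 ≈ 525.03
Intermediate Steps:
-921/(201/(-341) + 304/(-261)) = -921/(201*(-1/341) + 304*(-1/261)) = -921/(-201/341 - 304/261) = -921/(-156125/89001) = -921*(-89001/156125) = 81969921/156125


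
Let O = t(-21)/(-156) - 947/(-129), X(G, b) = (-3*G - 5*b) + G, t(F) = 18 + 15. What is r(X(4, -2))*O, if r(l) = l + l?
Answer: 47825/1677 ≈ 28.518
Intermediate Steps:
t(F) = 33
X(G, b) = -5*b - 2*G (X(G, b) = (-5*b - 3*G) + G = -5*b - 2*G)
r(l) = 2*l
O = 47825/6708 (O = 33/(-156) - 947/(-129) = 33*(-1/156) - 947*(-1/129) = -11/52 + 947/129 = 47825/6708 ≈ 7.1295)
r(X(4, -2))*O = (2*(-5*(-2) - 2*4))*(47825/6708) = (2*(10 - 8))*(47825/6708) = (2*2)*(47825/6708) = 4*(47825/6708) = 47825/1677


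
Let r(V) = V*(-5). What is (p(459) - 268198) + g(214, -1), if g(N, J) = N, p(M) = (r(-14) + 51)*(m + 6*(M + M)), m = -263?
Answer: 366661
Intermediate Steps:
r(V) = -5*V
p(M) = -31823 + 1452*M (p(M) = (-5*(-14) + 51)*(-263 + 6*(M + M)) = (70 + 51)*(-263 + 6*(2*M)) = 121*(-263 + 12*M) = -31823 + 1452*M)
(p(459) - 268198) + g(214, -1) = ((-31823 + 1452*459) - 268198) + 214 = ((-31823 + 666468) - 268198) + 214 = (634645 - 268198) + 214 = 366447 + 214 = 366661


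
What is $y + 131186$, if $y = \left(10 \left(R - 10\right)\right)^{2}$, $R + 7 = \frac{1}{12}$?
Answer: $\frac{5752921}{36} \approx 1.598 \cdot 10^{5}$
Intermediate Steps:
$R = - \frac{83}{12}$ ($R = -7 + \frac{1}{12} = - \frac{83}{12} \approx -6.9167$)
$y = \frac{1030225}{36}$ ($y = \left(10 \left(- \frac{83}{12} - 10\right)\right)^{2} = \left(10 \left(- \frac{203}{12}\right)\right)^{2} = \left(- \frac{1015}{6}\right)^{2} = \frac{1030225}{36} \approx 28617.0$)
$y + 131186 = \frac{1030225}{36} + 131186 = \frac{5752921}{36}$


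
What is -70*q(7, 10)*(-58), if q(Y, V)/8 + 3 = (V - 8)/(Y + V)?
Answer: -1591520/17 ≈ -93619.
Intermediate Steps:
q(Y, V) = -24 + 8*(-8 + V)/(V + Y) (q(Y, V) = -24 + 8*((V - 8)/(Y + V)) = -24 + 8*((-8 + V)/(V + Y)) = -24 + 8*(-8 + V)/(V + Y))
-70*q(7, 10)*(-58) = -560*(-8 - 3*7 - 2*10)/(10 + 7)*(-58) = -560*(-8 - 21 - 20)/17*(-58) = -560*(-49)/17*(-58) = -70*(-392/17)*(-58) = (27440/17)*(-58) = -1591520/17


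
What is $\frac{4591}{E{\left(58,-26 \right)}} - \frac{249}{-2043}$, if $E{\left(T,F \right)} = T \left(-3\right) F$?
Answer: $\frac{389107}{342316} \approx 1.1367$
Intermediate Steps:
$E{\left(T,F \right)} = - 3 F T$ ($E{\left(T,F \right)} = - 3 T F = - 3 F T$)
$\frac{4591}{E{\left(58,-26 \right)}} - \frac{249}{-2043} = \frac{4591}{\left(-3\right) \left(-26\right) 58} - \frac{249}{-2043} = \frac{4591}{4524} - - \frac{83}{681} = 4591 \cdot \frac{1}{4524} + \frac{83}{681} = \frac{4591}{4524} + \frac{83}{681} = \frac{389107}{342316}$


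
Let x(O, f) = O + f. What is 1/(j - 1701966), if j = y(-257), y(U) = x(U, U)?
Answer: -1/1702480 ≈ -5.8738e-7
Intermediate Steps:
y(U) = 2*U (y(U) = U + U = 2*U)
j = -514 (j = 2*(-257) = -514)
1/(j - 1701966) = 1/(-514 - 1701966) = 1/(-1702480) = -1/1702480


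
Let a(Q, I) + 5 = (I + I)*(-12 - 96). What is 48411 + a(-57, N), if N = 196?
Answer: 6070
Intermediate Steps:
a(Q, I) = -5 - 216*I (a(Q, I) = -5 + (I + I)*(-12 - 96) = -5 + (2*I)*(-108) = -5 - 216*I)
48411 + a(-57, N) = 48411 + (-5 - 216*196) = 48411 + (-5 - 42336) = 48411 - 42341 = 6070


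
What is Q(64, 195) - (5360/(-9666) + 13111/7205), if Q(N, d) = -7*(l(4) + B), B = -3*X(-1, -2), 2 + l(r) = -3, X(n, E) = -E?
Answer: 2637219842/34821765 ≈ 75.735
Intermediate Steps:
l(r) = -5 (l(r) = -2 - 3 = -5)
B = -6 (B = -(-3)*(-2) = -3*2 = -6)
Q(N, d) = 77 (Q(N, d) = -7*(-5 - 6) = -7*(-11) = 77)
Q(64, 195) - (5360/(-9666) + 13111/7205) = 77 - (5360/(-9666) + 13111/7205) = 77 - (5360*(-1/9666) + 13111*(1/7205)) = 77 - (-2680/4833 + 13111/7205) = 77 - 1*44056063/34821765 = 77 - 44056063/34821765 = 2637219842/34821765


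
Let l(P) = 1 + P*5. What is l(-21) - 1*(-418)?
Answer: 314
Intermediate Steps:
l(P) = 1 + 5*P
l(-21) - 1*(-418) = (1 + 5*(-21)) - 1*(-418) = (1 - 105) + 418 = -104 + 418 = 314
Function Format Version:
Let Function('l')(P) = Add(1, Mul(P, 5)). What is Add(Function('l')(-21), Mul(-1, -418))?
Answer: 314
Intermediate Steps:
Function('l')(P) = Add(1, Mul(5, P))
Add(Function('l')(-21), Mul(-1, -418)) = Add(Add(1, Mul(5, -21)), Mul(-1, -418)) = Add(Add(1, -105), 418) = Add(-104, 418) = 314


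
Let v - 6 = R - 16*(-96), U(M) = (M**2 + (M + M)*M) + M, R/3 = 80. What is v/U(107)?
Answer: 891/17227 ≈ 0.051721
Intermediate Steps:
R = 240 (R = 3*80 = 240)
U(M) = M + 3*M**2 (U(M) = (M**2 + (2*M)*M) + M = (M**2 + 2*M**2) + M = 3*M**2 + M = M + 3*M**2)
v = 1782 (v = 6 + (240 - 16*(-96)) = 6 + (240 + 1536) = 6 + 1776 = 1782)
v/U(107) = 1782/((107*(1 + 3*107))) = 1782/((107*(1 + 321))) = 1782/((107*322)) = 1782/34454 = 1782*(1/34454) = 891/17227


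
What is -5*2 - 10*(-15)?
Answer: 140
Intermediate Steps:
-5*2 - 10*(-15) = -10 + 150 = 140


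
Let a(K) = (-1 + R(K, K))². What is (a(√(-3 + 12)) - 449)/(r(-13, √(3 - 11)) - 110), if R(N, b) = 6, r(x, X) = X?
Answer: 11660/3027 + 212*I*√2/3027 ≈ 3.852 + 0.099046*I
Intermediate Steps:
a(K) = 25 (a(K) = (-1 + 6)² = 5² = 25)
(a(√(-3 + 12)) - 449)/(r(-13, √(3 - 11)) - 110) = (25 - 449)/(√(3 - 11) - 110) = -424/(√(-8) - 110) = -424/(2*I*√2 - 110) = -424/(-110 + 2*I*√2)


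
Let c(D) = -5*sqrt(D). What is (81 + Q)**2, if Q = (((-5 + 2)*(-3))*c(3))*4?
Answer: 103761 - 29160*sqrt(3) ≈ 53254.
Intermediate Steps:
Q = -180*sqrt(3) (Q = (((-5 + 2)*(-3))*(-5*sqrt(3)))*4 = ((-3*(-3))*(-5*sqrt(3)))*4 = (9*(-5*sqrt(3)))*4 = -45*sqrt(3)*4 = -180*sqrt(3) ≈ -311.77)
(81 + Q)**2 = (81 - 180*sqrt(3))**2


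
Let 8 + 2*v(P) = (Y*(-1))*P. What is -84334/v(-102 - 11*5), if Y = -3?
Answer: 168668/479 ≈ 352.13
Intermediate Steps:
v(P) = -4 + 3*P/2 (v(P) = -4 + ((-3*(-1))*P)/2 = -4 + (3*P)/2 = -4 + 3*P/2)
-84334/v(-102 - 11*5) = -84334/(-4 + 3*(-102 - 11*5)/2) = -84334/(-4 + 3*(-102 - 1*55)/2) = -84334/(-4 + 3*(-102 - 55)/2) = -84334/(-4 + (3/2)*(-157)) = -84334/(-4 - 471/2) = -84334/(-479/2) = -84334*(-2/479) = 168668/479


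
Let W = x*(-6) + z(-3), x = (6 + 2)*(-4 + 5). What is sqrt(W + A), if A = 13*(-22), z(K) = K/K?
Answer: 3*I*sqrt(37) ≈ 18.248*I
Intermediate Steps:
z(K) = 1
x = 8 (x = 8*1 = 8)
A = -286
W = -47 (W = 8*(-6) + 1 = -48 + 1 = -47)
sqrt(W + A) = sqrt(-47 - 286) = sqrt(-333) = 3*I*sqrt(37)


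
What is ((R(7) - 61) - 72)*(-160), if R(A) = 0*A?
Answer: 21280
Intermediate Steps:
R(A) = 0
((R(7) - 61) - 72)*(-160) = ((0 - 61) - 72)*(-160) = (-61 - 72)*(-160) = -133*(-160) = 21280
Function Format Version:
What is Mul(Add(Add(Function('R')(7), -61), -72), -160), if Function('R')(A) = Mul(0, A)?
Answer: 21280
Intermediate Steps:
Function('R')(A) = 0
Mul(Add(Add(Function('R')(7), -61), -72), -160) = Mul(Add(Add(0, -61), -72), -160) = Mul(Add(-61, -72), -160) = Mul(-133, -160) = 21280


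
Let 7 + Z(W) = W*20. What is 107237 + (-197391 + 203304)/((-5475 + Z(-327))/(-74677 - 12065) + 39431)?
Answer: 183393532831867/1710167912 ≈ 1.0724e+5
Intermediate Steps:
Z(W) = -7 + 20*W (Z(W) = -7 + W*20 = -7 + 20*W)
107237 + (-197391 + 203304)/((-5475 + Z(-327))/(-74677 - 12065) + 39431) = 107237 + (-197391 + 203304)/((-5475 + (-7 + 20*(-327)))/(-74677 - 12065) + 39431) = 107237 + 5913/((-5475 + (-7 - 6540))/(-86742) + 39431) = 107237 + 5913/((-5475 - 6547)*(-1/86742) + 39431) = 107237 + 5913/(-12022*(-1/86742) + 39431) = 107237 + 5913/(6011/43371 + 39431) = 107237 + 5913/(1710167912/43371) = 107237 + 5913*(43371/1710167912) = 107237 + 256452723/1710167912 = 183393532831867/1710167912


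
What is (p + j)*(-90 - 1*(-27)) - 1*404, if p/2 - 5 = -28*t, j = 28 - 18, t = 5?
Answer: 15976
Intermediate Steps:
j = 10
p = -270 (p = 10 + 2*(-28*5) = 10 + 2*(-140) = 10 - 280 = -270)
(p + j)*(-90 - 1*(-27)) - 1*404 = (-270 + 10)*(-90 - 1*(-27)) - 1*404 = -260*(-90 + 27) - 404 = -260*(-63) - 404 = 16380 - 404 = 15976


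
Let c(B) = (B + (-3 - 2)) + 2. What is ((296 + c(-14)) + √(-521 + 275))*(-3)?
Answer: -837 - 3*I*√246 ≈ -837.0 - 47.053*I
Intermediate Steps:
c(B) = -3 + B (c(B) = (B - 5) + 2 = (-5 + B) + 2 = -3 + B)
((296 + c(-14)) + √(-521 + 275))*(-3) = ((296 + (-3 - 14)) + √(-521 + 275))*(-3) = ((296 - 17) + √(-246))*(-3) = (279 + I*√246)*(-3) = -837 - 3*I*√246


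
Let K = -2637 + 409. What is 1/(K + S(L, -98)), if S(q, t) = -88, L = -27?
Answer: -1/2316 ≈ -0.00043178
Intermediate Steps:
K = -2228
1/(K + S(L, -98)) = 1/(-2228 - 88) = 1/(-2316) = -1/2316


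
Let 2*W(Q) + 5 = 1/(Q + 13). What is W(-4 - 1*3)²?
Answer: 841/144 ≈ 5.8403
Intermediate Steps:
W(Q) = -5/2 + 1/(2*(13 + Q)) (W(Q) = -5/2 + 1/(2*(Q + 13)) = -5/2 + 1/(2*(13 + Q)))
W(-4 - 1*3)² = ((-64 - 5*(-4 - 1*3))/(2*(13 + (-4 - 1*3))))² = ((-64 - 5*(-4 - 3))/(2*(13 + (-4 - 3))))² = ((-64 - 5*(-7))/(2*(13 - 7)))² = ((½)*(-64 + 35)/6)² = ((½)*(⅙)*(-29))² = (-29/12)² = 841/144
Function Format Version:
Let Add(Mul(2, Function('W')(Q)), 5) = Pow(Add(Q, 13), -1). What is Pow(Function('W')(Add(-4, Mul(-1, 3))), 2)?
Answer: Rational(841, 144) ≈ 5.8403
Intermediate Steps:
Function('W')(Q) = Add(Rational(-5, 2), Mul(Rational(1, 2), Pow(Add(13, Q), -1))) (Function('W')(Q) = Add(Rational(-5, 2), Mul(Rational(1, 2), Pow(Add(Q, 13), -1))) = Add(Rational(-5, 2), Mul(Rational(1, 2), Pow(Add(13, Q), -1))))
Pow(Function('W')(Add(-4, Mul(-1, 3))), 2) = Pow(Mul(Rational(1, 2), Pow(Add(13, Add(-4, Mul(-1, 3))), -1), Add(-64, Mul(-5, Add(-4, Mul(-1, 3))))), 2) = Pow(Mul(Rational(1, 2), Pow(Add(13, Add(-4, -3)), -1), Add(-64, Mul(-5, Add(-4, -3)))), 2) = Pow(Mul(Rational(1, 2), Pow(Add(13, -7), -1), Add(-64, Mul(-5, -7))), 2) = Pow(Mul(Rational(1, 2), Pow(6, -1), Add(-64, 35)), 2) = Pow(Mul(Rational(1, 2), Rational(1, 6), -29), 2) = Pow(Rational(-29, 12), 2) = Rational(841, 144)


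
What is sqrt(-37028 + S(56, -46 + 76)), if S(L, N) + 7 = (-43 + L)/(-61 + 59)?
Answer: I*sqrt(148166)/2 ≈ 192.46*I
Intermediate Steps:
S(L, N) = 29/2 - L/2 (S(L, N) = -7 + (-43 + L)/(-61 + 59) = -7 + (-43 + L)/(-2) = -7 + (-43 + L)*(-1/2) = -7 + (43/2 - L/2) = 29/2 - L/2)
sqrt(-37028 + S(56, -46 + 76)) = sqrt(-37028 + (29/2 - 1/2*56)) = sqrt(-37028 + (29/2 - 28)) = sqrt(-37028 - 27/2) = sqrt(-74083/2) = I*sqrt(148166)/2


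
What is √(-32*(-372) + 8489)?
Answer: √20393 ≈ 142.80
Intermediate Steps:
√(-32*(-372) + 8489) = √(11904 + 8489) = √20393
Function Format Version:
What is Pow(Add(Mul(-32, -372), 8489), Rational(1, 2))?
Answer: Pow(20393, Rational(1, 2)) ≈ 142.80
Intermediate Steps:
Pow(Add(Mul(-32, -372), 8489), Rational(1, 2)) = Pow(Add(11904, 8489), Rational(1, 2)) = Pow(20393, Rational(1, 2))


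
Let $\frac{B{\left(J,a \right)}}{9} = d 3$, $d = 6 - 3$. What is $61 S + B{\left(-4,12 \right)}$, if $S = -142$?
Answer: $-8581$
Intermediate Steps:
$d = 3$
$B{\left(J,a \right)} = 81$ ($B{\left(J,a \right)} = 9 \cdot 3 \cdot 3 = 9 \cdot 9 = 81$)
$61 S + B{\left(-4,12 \right)} = 61 \left(-142\right) + 81 = -8662 + 81 = -8581$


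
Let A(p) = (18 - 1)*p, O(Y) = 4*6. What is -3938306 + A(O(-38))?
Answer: -3937898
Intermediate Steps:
O(Y) = 24
A(p) = 17*p
-3938306 + A(O(-38)) = -3938306 + 17*24 = -3938306 + 408 = -3937898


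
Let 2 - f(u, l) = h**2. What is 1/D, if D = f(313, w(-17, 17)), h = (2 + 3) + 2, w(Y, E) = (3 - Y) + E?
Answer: -1/47 ≈ -0.021277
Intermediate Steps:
w(Y, E) = 3 + E - Y
h = 7 (h = 5 + 2 = 7)
f(u, l) = -47 (f(u, l) = 2 - 1*7**2 = 2 - 1*49 = 2 - 49 = -47)
D = -47
1/D = 1/(-47) = -1/47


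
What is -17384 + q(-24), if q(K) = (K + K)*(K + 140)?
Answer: -22952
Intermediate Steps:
q(K) = 2*K*(140 + K) (q(K) = (2*K)*(140 + K) = 2*K*(140 + K))
-17384 + q(-24) = -17384 + 2*(-24)*(140 - 24) = -17384 + 2*(-24)*116 = -17384 - 5568 = -22952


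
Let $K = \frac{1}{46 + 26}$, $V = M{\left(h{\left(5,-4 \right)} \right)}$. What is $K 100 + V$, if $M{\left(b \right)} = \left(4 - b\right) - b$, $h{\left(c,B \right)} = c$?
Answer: $- \frac{83}{18} \approx -4.6111$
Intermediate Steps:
$M{\left(b \right)} = 4 - 2 b$
$V = -6$ ($V = 4 - 10 = -6$)
$K = \frac{1}{72} \approx 0.013889$
$K 100 + V = \frac{1}{72} \cdot 100 - 6 = \frac{25}{18} - 6 = - \frac{83}{18}$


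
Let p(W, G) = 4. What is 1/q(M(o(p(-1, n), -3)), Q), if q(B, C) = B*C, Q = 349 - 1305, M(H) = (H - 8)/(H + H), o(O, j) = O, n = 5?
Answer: 1/478 ≈ 0.0020920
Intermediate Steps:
M(H) = (-8 + H)/(2*H) (M(H) = (-8 + H)/((2*H)) = (-8 + H)*(1/(2*H)) = (-8 + H)/(2*H))
Q = -956
1/q(M(o(p(-1, n), -3)), Q) = 1/(((1/2)*(-8 + 4)/4)*(-956)) = 1/(((1/2)*(1/4)*(-4))*(-956)) = 1/(-1/2*(-956)) = 1/478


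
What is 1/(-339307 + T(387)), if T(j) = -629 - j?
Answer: -1/340323 ≈ -2.9384e-6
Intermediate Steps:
1/(-339307 + T(387)) = 1/(-339307 + (-629 - 1*387)) = 1/(-339307 + (-629 - 387)) = 1/(-339307 - 1016) = 1/(-340323) = -1/340323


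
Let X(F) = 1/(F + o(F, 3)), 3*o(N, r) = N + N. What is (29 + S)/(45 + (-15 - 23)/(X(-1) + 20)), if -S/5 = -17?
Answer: 11058/4175 ≈ 2.6486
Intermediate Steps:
S = 85 (S = -5*(-17) = 85)
o(N, r) = 2*N/3 (o(N, r) = (N + N)/3 = (2*N)/3 = 2*N/3)
X(F) = 3/(5*F) (X(F) = 1/(F + 2*F/3) = 1/(5*F/3) = 3/(5*F))
(29 + S)/(45 + (-15 - 23)/(X(-1) + 20)) = (29 + 85)/(45 + (-15 - 23)/((⅗)/(-1) + 20)) = 114/(45 - 38/((⅗)*(-1) + 20)) = 114/(45 - 38/(-⅗ + 20)) = 114/(45 - 38/97/5) = 114/(45 - 38*5/97) = 114/(45 - 190/97) = 114/(4175/97) = (97/4175)*114 = 11058/4175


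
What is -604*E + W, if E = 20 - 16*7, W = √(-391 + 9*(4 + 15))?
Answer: 55568 + 2*I*√55 ≈ 55568.0 + 14.832*I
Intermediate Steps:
W = 2*I*√55 (W = √(-391 + 9*19) = √(-391 + 171) = √(-220) = 2*I*√55 ≈ 14.832*I)
E = -92 (E = 20 - 112 = -92)
-604*E + W = -604*(-92) + 2*I*√55 = 55568 + 2*I*√55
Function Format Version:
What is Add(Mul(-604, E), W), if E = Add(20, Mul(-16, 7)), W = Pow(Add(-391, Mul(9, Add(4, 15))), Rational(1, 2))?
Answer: Add(55568, Mul(2, I, Pow(55, Rational(1, 2)))) ≈ Add(55568., Mul(14.832, I))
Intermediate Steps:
W = Mul(2, I, Pow(55, Rational(1, 2))) (W = Pow(Add(-391, Mul(9, 19)), Rational(1, 2)) = Pow(Add(-391, 171), Rational(1, 2)) = Pow(-220, Rational(1, 2)) = Mul(2, I, Pow(55, Rational(1, 2))) ≈ Mul(14.832, I))
E = -92 (E = Add(20, -112) = -92)
Add(Mul(-604, E), W) = Add(Mul(-604, -92), Mul(2, I, Pow(55, Rational(1, 2)))) = Add(55568, Mul(2, I, Pow(55, Rational(1, 2))))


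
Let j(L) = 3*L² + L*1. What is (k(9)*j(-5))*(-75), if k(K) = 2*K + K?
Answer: -141750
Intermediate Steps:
j(L) = L + 3*L² (j(L) = 3*L² + L = L + 3*L²)
k(K) = 3*K
(k(9)*j(-5))*(-75) = ((3*9)*(-5*(1 + 3*(-5))))*(-75) = (27*(-5*(1 - 15)))*(-75) = (27*(-5*(-14)))*(-75) = (27*70)*(-75) = 1890*(-75) = -141750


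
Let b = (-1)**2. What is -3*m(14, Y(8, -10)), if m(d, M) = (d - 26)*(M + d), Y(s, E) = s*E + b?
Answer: -2340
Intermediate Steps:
b = 1
Y(s, E) = 1 + E*s (Y(s, E) = s*E + 1 = E*s + 1 = 1 + E*s)
m(d, M) = (-26 + d)*(M + d)
-3*m(14, Y(8, -10)) = -3*(14**2 - 26*(1 - 10*8) - 26*14 + (1 - 10*8)*14) = -3*(196 - 26*(1 - 80) - 364 + (1 - 80)*14) = -3*(196 - 26*(-79) - 364 - 79*14) = -3*(196 + 2054 - 364 - 1106) = -3*780 = -2340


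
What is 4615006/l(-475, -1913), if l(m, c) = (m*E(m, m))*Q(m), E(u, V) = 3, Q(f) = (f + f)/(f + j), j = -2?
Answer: -366892977/225625 ≈ -1626.1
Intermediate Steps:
Q(f) = 2*f/(-2 + f) (Q(f) = (f + f)/(f - 2) = (2*f)/(-2 + f) = 2*f/(-2 + f))
l(m, c) = 6*m**2/(-2 + m) (l(m, c) = (m*3)*(2*m/(-2 + m)) = (3*m)*(2*m/(-2 + m)) = 6*m**2/(-2 + m))
4615006/l(-475, -1913) = 4615006/((6*(-475)**2/(-2 - 475))) = 4615006/((6*225625/(-477))) = 4615006/((6*225625*(-1/477))) = 4615006/(-451250/159) = 4615006*(-159/451250) = -366892977/225625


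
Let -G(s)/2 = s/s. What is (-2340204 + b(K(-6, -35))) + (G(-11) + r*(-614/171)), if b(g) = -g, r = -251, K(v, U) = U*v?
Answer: -400057022/171 ≈ -2.3395e+6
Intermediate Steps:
G(s) = -2 (G(s) = -2*s/s = -2*1 = -2)
(-2340204 + b(K(-6, -35))) + (G(-11) + r*(-614/171)) = (-2340204 - (-35)*(-6)) + (-2 - (-154114)/171) = (-2340204 - 1*210) + (-2 - (-154114)/171) = (-2340204 - 210) + (-2 - 251*(-614/171)) = -2340414 + (-2 + 154114/171) = -2340414 + 153772/171 = -400057022/171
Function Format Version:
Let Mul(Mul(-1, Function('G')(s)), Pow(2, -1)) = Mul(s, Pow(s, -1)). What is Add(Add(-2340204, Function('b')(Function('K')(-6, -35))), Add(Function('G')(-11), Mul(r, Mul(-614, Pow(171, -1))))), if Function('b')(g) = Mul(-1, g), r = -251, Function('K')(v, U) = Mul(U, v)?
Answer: Rational(-400057022, 171) ≈ -2.3395e+6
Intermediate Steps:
Function('G')(s) = -2 (Function('G')(s) = Mul(-2, Mul(s, Pow(s, -1))) = Mul(-2, 1) = -2)
Add(Add(-2340204, Function('b')(Function('K')(-6, -35))), Add(Function('G')(-11), Mul(r, Mul(-614, Pow(171, -1))))) = Add(Add(-2340204, Mul(-1, Mul(-35, -6))), Add(-2, Mul(-251, Mul(-614, Pow(171, -1))))) = Add(Add(-2340204, Mul(-1, 210)), Add(-2, Mul(-251, Mul(-614, Rational(1, 171))))) = Add(Add(-2340204, -210), Add(-2, Mul(-251, Rational(-614, 171)))) = Add(-2340414, Add(-2, Rational(154114, 171))) = Add(-2340414, Rational(153772, 171)) = Rational(-400057022, 171)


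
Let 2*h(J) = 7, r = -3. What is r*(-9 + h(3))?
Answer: 33/2 ≈ 16.500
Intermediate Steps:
h(J) = 7/2 (h(J) = (½)*7 = 7/2)
r*(-9 + h(3)) = -3*(-9 + 7/2) = -3*(-11/2) = 33/2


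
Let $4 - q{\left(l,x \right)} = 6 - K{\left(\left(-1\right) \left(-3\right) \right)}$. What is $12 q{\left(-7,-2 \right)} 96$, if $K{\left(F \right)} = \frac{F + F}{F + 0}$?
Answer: $0$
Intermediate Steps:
$K{\left(F \right)} = 2$ ($K{\left(F \right)} = \frac{2 F}{F} = 2$)
$q{\left(l,x \right)} = 0$ ($q{\left(l,x \right)} = 4 - \left(6 - 2\right) = 4 - 4 = 0$)
$12 q{\left(-7,-2 \right)} 96 = 12 \cdot 0 \cdot 96 = 0 \cdot 96 = 0$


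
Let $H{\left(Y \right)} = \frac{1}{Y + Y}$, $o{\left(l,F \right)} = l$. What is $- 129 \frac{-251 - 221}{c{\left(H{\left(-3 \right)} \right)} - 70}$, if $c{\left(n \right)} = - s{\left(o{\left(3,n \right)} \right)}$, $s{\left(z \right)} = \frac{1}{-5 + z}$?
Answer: $- \frac{121776}{139} \approx -876.09$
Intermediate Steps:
$H{\left(Y \right)} = \frac{1}{2 Y}$
$c{\left(n \right)} = \frac{1}{2}$ ($c{\left(n \right)} = - \frac{1}{-5 + 3} = - \frac{1}{-2} = \left(-1\right) \left(- \frac{1}{2}\right) = \frac{1}{2}$)
$- 129 \frac{-251 - 221}{c{\left(H{\left(-3 \right)} \right)} - 70} = - 129 \frac{-251 - 221}{\frac{1}{2} - 70} = - 129 \left(- \frac{472}{- \frac{139}{2}}\right) = - 129 \left(\left(-472\right) \left(- \frac{2}{139}\right)\right) = \left(-129\right) \frac{944}{139} = - \frac{121776}{139}$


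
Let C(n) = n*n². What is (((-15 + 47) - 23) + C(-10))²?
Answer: 982081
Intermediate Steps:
C(n) = n³
(((-15 + 47) - 23) + C(-10))² = (((-15 + 47) - 23) + (-10)³)² = ((32 - 23) - 1000)² = (9 - 1000)² = (-991)² = 982081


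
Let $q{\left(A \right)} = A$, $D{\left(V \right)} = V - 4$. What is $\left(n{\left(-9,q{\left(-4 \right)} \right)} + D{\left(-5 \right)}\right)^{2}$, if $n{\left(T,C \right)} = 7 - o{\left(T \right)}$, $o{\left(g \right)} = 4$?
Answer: $36$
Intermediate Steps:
$D{\left(V \right)} = -4 + V$
$n{\left(T,C \right)} = 3$ ($n{\left(T,C \right)} = 7 - 4 = 3$)
$\left(n{\left(-9,q{\left(-4 \right)} \right)} + D{\left(-5 \right)}\right)^{2} = \left(3 - 9\right)^{2} = \left(-6\right)^{2} = 36$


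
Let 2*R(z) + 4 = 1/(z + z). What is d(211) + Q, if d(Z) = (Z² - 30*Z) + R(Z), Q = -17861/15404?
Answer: 31029950824/812561 ≈ 38188.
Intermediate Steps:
R(z) = -2 + 1/(4*z) (R(z) = -2 + 1/(2*(z + z)) = -2 + 1/(2*((2*z))) = -2 + (1/(2*z))/2 = -2 + 1/(4*z))
Q = -17861/15404 (Q = -17861*1/15404 = -17861/15404 ≈ -1.1595)
d(Z) = -2 + Z² - 30*Z + 1/(4*Z) (d(Z) = (Z² - 30*Z) + (-2 + 1/(4*Z)) = -2 + Z² - 30*Z + 1/(4*Z))
d(211) + Q = (-2 + 211² - 30*211 + (¼)/211) - 17861/15404 = (-2 + 44521 - 6330 + (¼)*(1/211)) - 17861/15404 = (-2 + 44521 - 6330 + 1/844) - 17861/15404 = 32231517/844 - 17861/15404 = 31029950824/812561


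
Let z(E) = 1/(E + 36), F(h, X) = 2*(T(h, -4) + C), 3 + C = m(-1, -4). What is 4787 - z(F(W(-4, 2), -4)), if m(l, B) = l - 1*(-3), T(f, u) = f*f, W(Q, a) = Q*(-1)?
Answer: 315941/66 ≈ 4787.0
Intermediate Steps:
W(Q, a) = -Q
T(f, u) = f²
m(l, B) = 3 + l (m(l, B) = l + 3 = 3 + l)
C = -1 (C = -3 + (3 - 1) = -3 + 2 = -1)
F(h, X) = -2 + 2*h² (F(h, X) = 2*(h² - 1) = 2*(-1 + h²) = -2 + 2*h²)
z(E) = 1/(36 + E)
4787 - z(F(W(-4, 2), -4)) = 4787 - 1/(36 + (-2 + 2*(-1*(-4))²)) = 4787 - 1/(36 + (-2 + 2*4²)) = 4787 - 1/(36 + (-2 + 2*16)) = 4787 - 1/(36 + (-2 + 32)) = 4787 - 1/(36 + 30) = 4787 - 1/66 = 315941/66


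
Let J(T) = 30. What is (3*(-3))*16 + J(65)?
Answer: -114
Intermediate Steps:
(3*(-3))*16 + J(65) = (3*(-3))*16 + 30 = -9*16 + 30 = -144 + 30 = -114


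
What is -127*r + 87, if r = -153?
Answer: 19518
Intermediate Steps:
-127*r + 87 = -127*(-153) + 87 = 19431 + 87 = 19518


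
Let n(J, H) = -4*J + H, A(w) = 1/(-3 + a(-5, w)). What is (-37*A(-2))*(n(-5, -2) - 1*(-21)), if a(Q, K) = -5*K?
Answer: -1443/7 ≈ -206.14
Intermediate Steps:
A(w) = 1/(-3 - 5*w)
n(J, H) = H - 4*J
(-37*A(-2))*(n(-5, -2) - 1*(-21)) = (-(-37)/(3 + 5*(-2)))*((-2 - 4*(-5)) - 1*(-21)) = (-(-37)/(3 - 10))*((-2 + 20) + 21) = (-(-37)/(-7))*(18 + 21) = -(-37)*(-1)/7*39 = -37*⅐*39 = -37/7*39 = -1443/7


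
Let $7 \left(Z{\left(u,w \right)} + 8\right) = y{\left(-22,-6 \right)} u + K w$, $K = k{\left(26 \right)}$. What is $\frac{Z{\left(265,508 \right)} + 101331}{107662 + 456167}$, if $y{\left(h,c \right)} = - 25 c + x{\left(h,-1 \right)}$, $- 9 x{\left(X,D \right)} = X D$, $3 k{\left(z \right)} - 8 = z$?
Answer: $\frac{6787085}{35521227} \approx 0.19107$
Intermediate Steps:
$k{\left(z \right)} = \frac{8}{3} + \frac{z}{3}$
$K = \frac{34}{3}$ ($K = \frac{8}{3} + \frac{1}{3} \cdot 26 = \frac{8}{3} + \frac{26}{3} = \frac{34}{3} \approx 11.333$)
$x{\left(X,D \right)} = - \frac{D X}{9}$ ($x{\left(X,D \right)} = - \frac{X D}{9} = - \frac{D X}{9}$)
$y{\left(h,c \right)} = - 25 c + \frac{h}{9}$ ($y{\left(h,c \right)} = - 25 c - - \frac{h}{9} = - 25 c + \frac{h}{9}$)
$Z{\left(u,w \right)} = -8 + \frac{34 w}{21} + \frac{1328 u}{63}$ ($Z{\left(u,w \right)} = -8 + \frac{\left(\left(-25\right) \left(-6\right) + \frac{1}{9} \left(-22\right)\right) u + \frac{34 w}{3}}{7} = -8 + \frac{\left(150 - \frac{22}{9}\right) u + \frac{34 w}{3}}{7} = -8 + \frac{\frac{1328 u}{9} + \frac{34 w}{3}}{7} = -8 + \frac{\frac{34 w}{3} + \frac{1328 u}{9}}{7} = -8 + \left(\frac{34 w}{21} + \frac{1328 u}{63}\right) = -8 + \frac{34 w}{21} + \frac{1328 u}{63}$)
$\frac{Z{\left(265,508 \right)} + 101331}{107662 + 456167} = \frac{\left(-8 + \frac{34}{21} \cdot 508 + \frac{1328}{63} \cdot 265\right) + 101331}{107662 + 456167} = \frac{\left(-8 + \frac{17272}{21} + \frac{351920}{63}\right) + 101331}{563829} = \left(\frac{403232}{63} + 101331\right) \frac{1}{563829} = \frac{6787085}{63} \cdot \frac{1}{563829} = \frac{6787085}{35521227}$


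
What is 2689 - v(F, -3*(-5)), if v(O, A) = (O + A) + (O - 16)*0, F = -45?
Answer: 2719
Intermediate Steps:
v(O, A) = A + O (v(O, A) = (A + O) + (-16 + O)*0 = (A + O) + 0 = A + O)
2689 - v(F, -3*(-5)) = 2689 - (-3*(-5) - 45) = 2689 - (15 - 45) = 2689 - 1*(-30) = 2689 + 30 = 2719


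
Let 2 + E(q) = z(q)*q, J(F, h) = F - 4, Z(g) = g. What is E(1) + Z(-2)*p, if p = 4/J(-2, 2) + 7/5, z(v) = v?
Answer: -37/15 ≈ -2.4667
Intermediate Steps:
J(F, h) = -4 + F
p = 11/15 (p = 4/(-4 - 2) + 7/5 = 4/(-6) + 7*(⅕) = 4*(-⅙) + 7/5 = -⅔ + 7/5 = 11/15 ≈ 0.73333)
E(q) = -2 + q² (E(q) = -2 + q*q = -2 + q²)
E(1) + Z(-2)*p = (-2 + 1²) - 2*11/15 = (-2 + 1) - 22/15 = -1 - 22/15 = -37/15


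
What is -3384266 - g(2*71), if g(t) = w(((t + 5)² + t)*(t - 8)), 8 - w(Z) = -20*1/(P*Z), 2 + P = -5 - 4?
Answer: -54251560361428/16030487 ≈ -3.3843e+6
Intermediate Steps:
P = -11 (P = -2 + (-5 - 4) = -2 - 9 = -11)
w(Z) = 8 - 20/(11*Z) (w(Z) = 8 - (-20)/(Z*(-11)) = 8 - (-20)/((-11*Z)) = 8 - (-20)*(-1/(11*Z)) = 8 - 20/(11*Z))
g(t) = 8 - 20/(11*(-8 + t)*(t + (5 + t)²)) (g(t) = 8 - 20*1/((t - 8)*((t + 5)² + t))/11 = 8 - 20*1/((-8 + t)*((5 + t)² + t))/11 = 8 - 20*1/((-8 + t)*(t + (5 + t)²))/11 = 8 - 20/(11*(-8 + t)*(t + (5 + t)²)))
-3384266 - g(2*71) = -3384266 - 4*(-4405 - 2772*71 + 22*(2*71)³ + 66*(2*71)²)/(11*(-200 + (2*71)³ - 126*71 + 3*(2*71)²)) = -3384266 - 4*(-4405 - 1386*142 + 22*142³ + 66*142²)/(11*(-200 + 142³ - 63*142 + 3*142²)) = -3384266 - 4*(-4405 - 196812 + 22*2863288 + 66*20164)/(11*(-200 + 2863288 - 8946 + 3*20164)) = -3384266 - 4*(-4405 - 196812 + 62992336 + 1330824)/(11*(-200 + 2863288 - 8946 + 60492)) = -3384266 - 4*64121943/(11*2914634) = -3384266 - 1*128243886/16030487 = -3384266 - 128243886/16030487 = -54251560361428/16030487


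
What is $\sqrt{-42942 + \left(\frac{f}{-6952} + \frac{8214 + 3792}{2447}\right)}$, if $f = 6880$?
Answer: $\frac{4 i \sqrt{12134731250671051}}{2126443} \approx 207.22 i$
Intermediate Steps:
$\sqrt{-42942 + \left(\frac{f}{-6952} + \frac{8214 + 3792}{2447}\right)} = \sqrt{-42942 + \left(\frac{6880}{-6952} + \frac{8214 + 3792}{2447}\right)} = \sqrt{-42942 + \left(6880 \left(- \frac{1}{6952}\right) + 12006 \cdot \frac{1}{2447}\right)} = \sqrt{-42942 + \left(- \frac{860}{869} + \frac{12006}{2447}\right)} = \sqrt{-42942 + \frac{8328794}{2126443}} = \sqrt{- \frac{91305386512}{2126443}} = \frac{4 i \sqrt{12134731250671051}}{2126443}$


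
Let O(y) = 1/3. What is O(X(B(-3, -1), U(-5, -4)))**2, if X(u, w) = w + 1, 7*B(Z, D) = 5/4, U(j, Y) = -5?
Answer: 1/9 ≈ 0.11111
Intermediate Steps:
B(Z, D) = 5/28 (B(Z, D) = (5/4)/7 = (5*(1/4))/7 = (1/7)*(5/4) = 5/28)
X(u, w) = 1 + w
O(y) = 1/3
O(X(B(-3, -1), U(-5, -4)))**2 = (1/3)**2 = 1/9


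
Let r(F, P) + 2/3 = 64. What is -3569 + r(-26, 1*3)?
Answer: -10517/3 ≈ -3505.7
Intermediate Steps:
r(F, P) = 190/3 (r(F, P) = -⅔ + 64 = 190/3)
-3569 + r(-26, 1*3) = -3569 + 190/3 = -10517/3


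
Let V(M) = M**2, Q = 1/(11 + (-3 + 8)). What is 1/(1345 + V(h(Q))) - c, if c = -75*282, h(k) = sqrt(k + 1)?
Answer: 455507566/21537 ≈ 21150.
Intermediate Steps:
Q = 1/16 (Q = 1/(11 + 5) = 1/16 ≈ 0.062500)
h(k) = sqrt(1 + k)
c = -21150
1/(1345 + V(h(Q))) - c = 1/(1345 + (sqrt(1 + 1/16))**2) - 1*(-21150) = 1/(1345 + (sqrt(17/16))**2) + 21150 = 1/(1345 + (sqrt(17)/4)**2) + 21150 = 1/(1345 + 17/16) + 21150 = 1/(21537/16) + 21150 = 16/21537 + 21150 = 455507566/21537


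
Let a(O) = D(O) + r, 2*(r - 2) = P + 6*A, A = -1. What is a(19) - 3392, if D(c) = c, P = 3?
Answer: -6745/2 ≈ -3372.5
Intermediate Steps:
r = ½ (r = 2 + (3 + 6*(-1))/2 = 2 + (3 - 6)/2 = 2 + (½)*(-3) = 2 - 3/2 = ½ ≈ 0.50000)
a(O) = ½ + O (a(O) = O + ½ = ½ + O)
a(19) - 3392 = (½ + 19) - 3392 = 39/2 - 3392 = -6745/2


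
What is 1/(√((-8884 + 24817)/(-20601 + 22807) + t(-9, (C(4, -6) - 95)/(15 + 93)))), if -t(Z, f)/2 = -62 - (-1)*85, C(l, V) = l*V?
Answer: -I*√188707858/85543 ≈ -0.16059*I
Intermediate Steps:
C(l, V) = V*l
t(Z, f) = -46 (t(Z, f) = -2*(-62 - (-1)*85) = -2*(-62 - 1*(-85)) = -2*(-62 + 85) = -2*23 = -46)
1/(√((-8884 + 24817)/(-20601 + 22807) + t(-9, (C(4, -6) - 95)/(15 + 93)))) = 1/(√((-8884 + 24817)/(-20601 + 22807) - 46)) = 1/(√(15933/2206 - 46)) = 1/(√(-85543/2206)) = 1/(I*√188707858/2206) = -I*√188707858/85543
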